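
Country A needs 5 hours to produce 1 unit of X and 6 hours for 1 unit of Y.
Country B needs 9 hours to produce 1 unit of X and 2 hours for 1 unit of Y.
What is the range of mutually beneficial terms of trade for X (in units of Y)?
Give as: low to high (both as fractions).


Opportunity cost of X for Country A = hours_X / hours_Y = 5/6 = 5/6 units of Y
Opportunity cost of X for Country B = hours_X / hours_Y = 9/2 = 9/2 units of Y
Terms of trade must be between the two opportunity costs.
Range: 5/6 to 9/2

5/6 to 9/2


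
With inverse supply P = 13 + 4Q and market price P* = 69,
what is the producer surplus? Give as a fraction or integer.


Minimum supply price (at Q=0): P_min = 13
Quantity supplied at P* = 69:
Q* = (69 - 13)/4 = 14
PS = (1/2) * Q* * (P* - P_min)
PS = (1/2) * 14 * (69 - 13)
PS = (1/2) * 14 * 56 = 392

392


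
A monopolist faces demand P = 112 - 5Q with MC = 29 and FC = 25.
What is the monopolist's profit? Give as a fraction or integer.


MR = MC: 112 - 10Q = 29
Q* = 83/10
P* = 112 - 5*83/10 = 141/2
Profit = (P* - MC)*Q* - FC
= (141/2 - 29)*83/10 - 25
= 83/2*83/10 - 25
= 6889/20 - 25 = 6389/20

6389/20


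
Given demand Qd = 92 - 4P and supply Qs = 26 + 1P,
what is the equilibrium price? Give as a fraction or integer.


At equilibrium, Qd = Qs.
92 - 4P = 26 + 1P
92 - 26 = 4P + 1P
66 = 5P
P* = 66/5 = 66/5

66/5


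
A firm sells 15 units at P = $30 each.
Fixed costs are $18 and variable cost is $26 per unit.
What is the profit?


Total Revenue = P * Q = 30 * 15 = $450
Total Cost = FC + VC*Q = 18 + 26*15 = $408
Profit = TR - TC = 450 - 408 = $42

$42


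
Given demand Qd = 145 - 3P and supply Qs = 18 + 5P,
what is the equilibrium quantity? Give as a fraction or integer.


First find equilibrium price:
145 - 3P = 18 + 5P
P* = 127/8 = 127/8
Then substitute into demand:
Q* = 145 - 3 * 127/8 = 779/8

779/8


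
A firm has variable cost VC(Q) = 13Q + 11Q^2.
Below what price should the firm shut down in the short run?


AVC(Q) = VC(Q)/Q = 13 + 11Q
AVC is increasing in Q, so minimum AVC is at Q -> 0+.
Min AVC = 13
The firm should shut down if P < 13.

13


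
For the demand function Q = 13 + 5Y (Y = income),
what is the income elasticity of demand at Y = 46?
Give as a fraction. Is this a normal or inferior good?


dQ/dY = 5
At Y = 46: Q = 13 + 5*46 = 243
Ey = (dQ/dY)(Y/Q) = 5 * 46 / 243 = 230/243
Since Ey > 0, this is a normal good.

230/243 (normal good)


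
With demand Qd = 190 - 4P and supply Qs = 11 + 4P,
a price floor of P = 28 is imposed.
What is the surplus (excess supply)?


At P = 28:
Qd = 190 - 4*28 = 78
Qs = 11 + 4*28 = 123
Surplus = Qs - Qd = 123 - 78 = 45

45


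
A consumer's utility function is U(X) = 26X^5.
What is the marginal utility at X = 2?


MU = dU/dX = 26*5*X^(5-1)
MU = 130*X^4
At X = 2:
MU = 130 * 2^4
MU = 130 * 16 = 2080

2080


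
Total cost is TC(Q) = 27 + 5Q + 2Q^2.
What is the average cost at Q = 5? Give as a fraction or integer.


TC(5) = 27 + 5*5 + 2*5^2
TC(5) = 27 + 25 + 50 = 102
AC = TC/Q = 102/5 = 102/5

102/5


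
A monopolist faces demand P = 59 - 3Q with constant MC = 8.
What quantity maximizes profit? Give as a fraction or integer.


TR = P*Q = (59 - 3Q)Q = 59Q - 3Q^2
MR = dTR/dQ = 59 - 6Q
Set MR = MC:
59 - 6Q = 8
51 = 6Q
Q* = 51/6 = 17/2

17/2


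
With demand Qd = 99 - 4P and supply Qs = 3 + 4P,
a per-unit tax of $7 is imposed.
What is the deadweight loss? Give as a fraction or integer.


Pre-tax equilibrium quantity: Q* = 51
Post-tax equilibrium quantity: Q_tax = 37
Reduction in quantity: Q* - Q_tax = 14
DWL = (1/2) * tax * (Q* - Q_tax)
DWL = (1/2) * 7 * 14 = 49

49


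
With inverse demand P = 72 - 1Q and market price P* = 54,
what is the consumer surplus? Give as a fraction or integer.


Maximum willingness to pay (at Q=0): P_max = 72
Quantity demanded at P* = 54:
Q* = (72 - 54)/1 = 18
CS = (1/2) * Q* * (P_max - P*)
CS = (1/2) * 18 * (72 - 54)
CS = (1/2) * 18 * 18 = 162

162


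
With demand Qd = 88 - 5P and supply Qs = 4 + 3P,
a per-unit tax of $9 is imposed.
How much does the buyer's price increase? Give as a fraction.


With a per-unit tax, the buyer's price increase depends on relative slopes.
Supply slope: d = 3, Demand slope: b = 5
Buyer's price increase = d * tax / (b + d)
= 3 * 9 / (5 + 3)
= 27 / 8 = 27/8

27/8


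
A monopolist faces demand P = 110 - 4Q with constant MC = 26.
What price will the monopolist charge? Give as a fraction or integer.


MR = 110 - 8Q
Set MR = MC: 110 - 8Q = 26
Q* = 21/2
Substitute into demand:
P* = 110 - 4*21/2 = 68

68


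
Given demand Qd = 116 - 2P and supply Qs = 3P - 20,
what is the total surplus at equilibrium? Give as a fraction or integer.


Find equilibrium: 116 - 2P = 3P - 20
116 + 20 = 5P
P* = 136/5 = 136/5
Q* = 3*136/5 - 20 = 308/5
Inverse demand: P = 58 - Q/2, so P_max = 58
Inverse supply: P = 20/3 + Q/3, so P_min = 20/3
CS = (1/2) * 308/5 * (58 - 136/5) = 23716/25
PS = (1/2) * 308/5 * (136/5 - 20/3) = 47432/75
TS = CS + PS = 23716/25 + 47432/75 = 23716/15

23716/15


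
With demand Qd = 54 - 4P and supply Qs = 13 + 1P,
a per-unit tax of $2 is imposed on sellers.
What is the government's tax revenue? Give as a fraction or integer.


With tax on sellers, new supply: Qs' = 13 + 1(P - 2)
= 11 + 1P
New equilibrium quantity:
Q_new = 98/5
Tax revenue = tax * Q_new = 2 * 98/5 = 196/5

196/5


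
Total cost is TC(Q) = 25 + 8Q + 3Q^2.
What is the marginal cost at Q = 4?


MC = dTC/dQ = 8 + 2*3*Q
At Q = 4:
MC = 8 + 6*4
MC = 8 + 24 = 32

32


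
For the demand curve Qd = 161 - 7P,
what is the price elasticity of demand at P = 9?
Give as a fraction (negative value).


dQ/dP = -7
At P = 9: Q = 161 - 7*9 = 98
E = (dQ/dP)(P/Q) = (-7)(9/98) = -9/14

-9/14


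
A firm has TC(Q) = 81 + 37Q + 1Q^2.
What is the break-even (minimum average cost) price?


AC(Q) = 81/Q + 37 + 1Q
To minimize: dAC/dQ = -81/Q^2 + 1 = 0
Q^2 = 81/1 = 81
Q* = 9
Min AC = 81/9 + 37 + 1*9
Min AC = 9 + 37 + 9 = 55

55


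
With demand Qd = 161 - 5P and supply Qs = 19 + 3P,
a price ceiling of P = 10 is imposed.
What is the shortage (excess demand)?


At P = 10:
Qd = 161 - 5*10 = 111
Qs = 19 + 3*10 = 49
Shortage = Qd - Qs = 111 - 49 = 62

62


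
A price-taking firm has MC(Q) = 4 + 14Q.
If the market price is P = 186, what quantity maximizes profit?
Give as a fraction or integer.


In perfect competition, profit is maximized where P = MC.
186 = 4 + 14Q
182 = 14Q
Q* = 182/14 = 13

13


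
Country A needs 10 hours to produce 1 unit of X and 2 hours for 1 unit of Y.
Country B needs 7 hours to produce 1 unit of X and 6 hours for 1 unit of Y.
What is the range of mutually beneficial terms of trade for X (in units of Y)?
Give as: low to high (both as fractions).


Opportunity cost of X for Country A = hours_X / hours_Y = 10/2 = 5 units of Y
Opportunity cost of X for Country B = hours_X / hours_Y = 7/6 = 7/6 units of Y
Terms of trade must be between the two opportunity costs.
Range: 7/6 to 5

7/6 to 5


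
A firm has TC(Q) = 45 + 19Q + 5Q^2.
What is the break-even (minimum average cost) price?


AC(Q) = 45/Q + 19 + 5Q
To minimize: dAC/dQ = -45/Q^2 + 5 = 0
Q^2 = 45/5 = 9
Q* = 3
Min AC = 45/3 + 19 + 5*3
Min AC = 15 + 19 + 15 = 49

49


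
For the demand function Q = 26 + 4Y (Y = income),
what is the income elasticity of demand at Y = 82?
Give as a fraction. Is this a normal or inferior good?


dQ/dY = 4
At Y = 82: Q = 26 + 4*82 = 354
Ey = (dQ/dY)(Y/Q) = 4 * 82 / 354 = 164/177
Since Ey > 0, this is a normal good.

164/177 (normal good)


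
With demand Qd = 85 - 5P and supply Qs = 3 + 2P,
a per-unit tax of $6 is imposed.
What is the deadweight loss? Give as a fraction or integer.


Pre-tax equilibrium quantity: Q* = 185/7
Post-tax equilibrium quantity: Q_tax = 125/7
Reduction in quantity: Q* - Q_tax = 60/7
DWL = (1/2) * tax * (Q* - Q_tax)
DWL = (1/2) * 6 * 60/7 = 180/7

180/7


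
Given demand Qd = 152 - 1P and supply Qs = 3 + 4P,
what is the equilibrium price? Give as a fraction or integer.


At equilibrium, Qd = Qs.
152 - 1P = 3 + 4P
152 - 3 = 1P + 4P
149 = 5P
P* = 149/5 = 149/5

149/5


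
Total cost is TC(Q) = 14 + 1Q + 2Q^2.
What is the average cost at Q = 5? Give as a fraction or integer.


TC(5) = 14 + 1*5 + 2*5^2
TC(5) = 14 + 5 + 50 = 69
AC = TC/Q = 69/5 = 69/5

69/5


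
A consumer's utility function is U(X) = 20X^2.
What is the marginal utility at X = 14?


MU = dU/dX = 20*2*X^(2-1)
MU = 40*X^1
At X = 14:
MU = 40 * 14^1
MU = 40 * 14 = 560

560


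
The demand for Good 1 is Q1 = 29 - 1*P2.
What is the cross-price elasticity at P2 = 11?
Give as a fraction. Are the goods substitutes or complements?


dQ1/dP2 = -1
At P2 = 11: Q1 = 29 - 1*11 = 18
Exy = (dQ1/dP2)(P2/Q1) = -1 * 11 / 18 = -11/18
Since Exy < 0, the goods are complements.

-11/18 (complements)


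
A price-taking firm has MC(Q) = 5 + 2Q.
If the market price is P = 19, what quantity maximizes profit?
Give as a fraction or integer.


In perfect competition, profit is maximized where P = MC.
19 = 5 + 2Q
14 = 2Q
Q* = 14/2 = 7

7


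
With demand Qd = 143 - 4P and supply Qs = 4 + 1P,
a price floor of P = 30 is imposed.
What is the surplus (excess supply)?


At P = 30:
Qd = 143 - 4*30 = 23
Qs = 4 + 1*30 = 34
Surplus = Qs - Qd = 34 - 23 = 11

11


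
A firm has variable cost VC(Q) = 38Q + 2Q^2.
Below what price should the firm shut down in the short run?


AVC(Q) = VC(Q)/Q = 38 + 2Q
AVC is increasing in Q, so minimum AVC is at Q -> 0+.
Min AVC = 38
The firm should shut down if P < 38.

38


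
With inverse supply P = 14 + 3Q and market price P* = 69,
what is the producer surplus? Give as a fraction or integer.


Minimum supply price (at Q=0): P_min = 14
Quantity supplied at P* = 69:
Q* = (69 - 14)/3 = 55/3
PS = (1/2) * Q* * (P* - P_min)
PS = (1/2) * 55/3 * (69 - 14)
PS = (1/2) * 55/3 * 55 = 3025/6

3025/6


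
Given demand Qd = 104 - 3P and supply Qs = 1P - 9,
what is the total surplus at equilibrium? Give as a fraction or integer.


Find equilibrium: 104 - 3P = 1P - 9
104 + 9 = 4P
P* = 113/4 = 113/4
Q* = 1*113/4 - 9 = 77/4
Inverse demand: P = 104/3 - Q/3, so P_max = 104/3
Inverse supply: P = 9 + Q/1, so P_min = 9
CS = (1/2) * 77/4 * (104/3 - 113/4) = 5929/96
PS = (1/2) * 77/4 * (113/4 - 9) = 5929/32
TS = CS + PS = 5929/96 + 5929/32 = 5929/24

5929/24


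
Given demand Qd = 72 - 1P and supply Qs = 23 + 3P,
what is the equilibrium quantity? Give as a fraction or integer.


First find equilibrium price:
72 - 1P = 23 + 3P
P* = 49/4 = 49/4
Then substitute into demand:
Q* = 72 - 1 * 49/4 = 239/4

239/4


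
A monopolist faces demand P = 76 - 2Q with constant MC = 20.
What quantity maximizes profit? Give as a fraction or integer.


TR = P*Q = (76 - 2Q)Q = 76Q - 2Q^2
MR = dTR/dQ = 76 - 4Q
Set MR = MC:
76 - 4Q = 20
56 = 4Q
Q* = 56/4 = 14

14


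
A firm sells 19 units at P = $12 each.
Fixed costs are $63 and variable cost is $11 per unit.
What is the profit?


Total Revenue = P * Q = 12 * 19 = $228
Total Cost = FC + VC*Q = 63 + 11*19 = $272
Profit = TR - TC = 228 - 272 = $-44

$-44


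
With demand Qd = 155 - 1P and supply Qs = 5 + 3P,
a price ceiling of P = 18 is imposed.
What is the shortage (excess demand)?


At P = 18:
Qd = 155 - 1*18 = 137
Qs = 5 + 3*18 = 59
Shortage = Qd - Qs = 137 - 59 = 78

78


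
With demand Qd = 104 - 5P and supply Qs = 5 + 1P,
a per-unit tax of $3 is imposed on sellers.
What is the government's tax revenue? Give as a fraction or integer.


With tax on sellers, new supply: Qs' = 5 + 1(P - 3)
= 2 + 1P
New equilibrium quantity:
Q_new = 19
Tax revenue = tax * Q_new = 3 * 19 = 57

57


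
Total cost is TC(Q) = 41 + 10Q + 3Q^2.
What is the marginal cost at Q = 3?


MC = dTC/dQ = 10 + 2*3*Q
At Q = 3:
MC = 10 + 6*3
MC = 10 + 18 = 28

28


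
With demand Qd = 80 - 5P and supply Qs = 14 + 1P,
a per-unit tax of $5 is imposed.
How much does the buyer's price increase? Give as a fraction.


With a per-unit tax, the buyer's price increase depends on relative slopes.
Supply slope: d = 1, Demand slope: b = 5
Buyer's price increase = d * tax / (b + d)
= 1 * 5 / (5 + 1)
= 5 / 6 = 5/6

5/6


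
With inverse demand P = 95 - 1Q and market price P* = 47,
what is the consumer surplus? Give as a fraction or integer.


Maximum willingness to pay (at Q=0): P_max = 95
Quantity demanded at P* = 47:
Q* = (95 - 47)/1 = 48
CS = (1/2) * Q* * (P_max - P*)
CS = (1/2) * 48 * (95 - 47)
CS = (1/2) * 48 * 48 = 1152

1152


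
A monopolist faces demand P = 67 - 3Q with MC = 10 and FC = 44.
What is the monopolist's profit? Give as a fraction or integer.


MR = MC: 67 - 6Q = 10
Q* = 19/2
P* = 67 - 3*19/2 = 77/2
Profit = (P* - MC)*Q* - FC
= (77/2 - 10)*19/2 - 44
= 57/2*19/2 - 44
= 1083/4 - 44 = 907/4

907/4


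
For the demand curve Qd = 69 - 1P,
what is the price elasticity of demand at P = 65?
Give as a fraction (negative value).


dQ/dP = -1
At P = 65: Q = 69 - 1*65 = 4
E = (dQ/dP)(P/Q) = (-1)(65/4) = -65/4

-65/4


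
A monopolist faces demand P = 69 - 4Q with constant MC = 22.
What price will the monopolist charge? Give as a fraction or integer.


MR = 69 - 8Q
Set MR = MC: 69 - 8Q = 22
Q* = 47/8
Substitute into demand:
P* = 69 - 4*47/8 = 91/2

91/2


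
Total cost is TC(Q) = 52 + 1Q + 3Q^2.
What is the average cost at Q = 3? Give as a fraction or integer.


TC(3) = 52 + 1*3 + 3*3^2
TC(3) = 52 + 3 + 27 = 82
AC = TC/Q = 82/3 = 82/3

82/3


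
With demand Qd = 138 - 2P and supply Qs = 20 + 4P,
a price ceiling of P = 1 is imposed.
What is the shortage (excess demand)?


At P = 1:
Qd = 138 - 2*1 = 136
Qs = 20 + 4*1 = 24
Shortage = Qd - Qs = 136 - 24 = 112

112


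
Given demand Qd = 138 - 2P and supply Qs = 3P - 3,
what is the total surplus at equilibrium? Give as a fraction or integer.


Find equilibrium: 138 - 2P = 3P - 3
138 + 3 = 5P
P* = 141/5 = 141/5
Q* = 3*141/5 - 3 = 408/5
Inverse demand: P = 69 - Q/2, so P_max = 69
Inverse supply: P = 1 + Q/3, so P_min = 1
CS = (1/2) * 408/5 * (69 - 141/5) = 41616/25
PS = (1/2) * 408/5 * (141/5 - 1) = 27744/25
TS = CS + PS = 41616/25 + 27744/25 = 13872/5

13872/5


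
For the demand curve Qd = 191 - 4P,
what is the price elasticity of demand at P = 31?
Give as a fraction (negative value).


dQ/dP = -4
At P = 31: Q = 191 - 4*31 = 67
E = (dQ/dP)(P/Q) = (-4)(31/67) = -124/67

-124/67


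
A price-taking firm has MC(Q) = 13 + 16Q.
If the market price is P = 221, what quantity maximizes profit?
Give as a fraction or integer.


In perfect competition, profit is maximized where P = MC.
221 = 13 + 16Q
208 = 16Q
Q* = 208/16 = 13

13


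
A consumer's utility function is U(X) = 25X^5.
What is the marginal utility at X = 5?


MU = dU/dX = 25*5*X^(5-1)
MU = 125*X^4
At X = 5:
MU = 125 * 5^4
MU = 125 * 625 = 78125

78125


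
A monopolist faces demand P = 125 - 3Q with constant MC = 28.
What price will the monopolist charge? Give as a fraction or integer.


MR = 125 - 6Q
Set MR = MC: 125 - 6Q = 28
Q* = 97/6
Substitute into demand:
P* = 125 - 3*97/6 = 153/2

153/2


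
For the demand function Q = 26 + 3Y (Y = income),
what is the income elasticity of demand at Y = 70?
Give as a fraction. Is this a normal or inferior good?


dQ/dY = 3
At Y = 70: Q = 26 + 3*70 = 236
Ey = (dQ/dY)(Y/Q) = 3 * 70 / 236 = 105/118
Since Ey > 0, this is a normal good.

105/118 (normal good)


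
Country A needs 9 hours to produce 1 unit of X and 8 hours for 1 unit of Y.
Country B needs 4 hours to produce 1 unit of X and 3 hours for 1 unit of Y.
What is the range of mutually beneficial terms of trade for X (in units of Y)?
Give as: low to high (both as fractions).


Opportunity cost of X for Country A = hours_X / hours_Y = 9/8 = 9/8 units of Y
Opportunity cost of X for Country B = hours_X / hours_Y = 4/3 = 4/3 units of Y
Terms of trade must be between the two opportunity costs.
Range: 9/8 to 4/3

9/8 to 4/3


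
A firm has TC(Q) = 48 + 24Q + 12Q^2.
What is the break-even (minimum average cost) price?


AC(Q) = 48/Q + 24 + 12Q
To minimize: dAC/dQ = -48/Q^2 + 12 = 0
Q^2 = 48/12 = 4
Q* = 2
Min AC = 48/2 + 24 + 12*2
Min AC = 24 + 24 + 24 = 72

72


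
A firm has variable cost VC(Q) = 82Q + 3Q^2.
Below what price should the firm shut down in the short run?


AVC(Q) = VC(Q)/Q = 82 + 3Q
AVC is increasing in Q, so minimum AVC is at Q -> 0+.
Min AVC = 82
The firm should shut down if P < 82.

82


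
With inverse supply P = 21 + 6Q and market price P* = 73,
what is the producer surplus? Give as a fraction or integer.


Minimum supply price (at Q=0): P_min = 21
Quantity supplied at P* = 73:
Q* = (73 - 21)/6 = 26/3
PS = (1/2) * Q* * (P* - P_min)
PS = (1/2) * 26/3 * (73 - 21)
PS = (1/2) * 26/3 * 52 = 676/3

676/3


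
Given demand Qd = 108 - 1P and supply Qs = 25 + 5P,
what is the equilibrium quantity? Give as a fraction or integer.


First find equilibrium price:
108 - 1P = 25 + 5P
P* = 83/6 = 83/6
Then substitute into demand:
Q* = 108 - 1 * 83/6 = 565/6

565/6


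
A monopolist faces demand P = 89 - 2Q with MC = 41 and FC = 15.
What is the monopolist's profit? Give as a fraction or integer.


MR = MC: 89 - 4Q = 41
Q* = 12
P* = 89 - 2*12 = 65
Profit = (P* - MC)*Q* - FC
= (65 - 41)*12 - 15
= 24*12 - 15
= 288 - 15 = 273

273


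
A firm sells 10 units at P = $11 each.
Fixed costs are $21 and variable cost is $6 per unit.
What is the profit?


Total Revenue = P * Q = 11 * 10 = $110
Total Cost = FC + VC*Q = 21 + 6*10 = $81
Profit = TR - TC = 110 - 81 = $29

$29


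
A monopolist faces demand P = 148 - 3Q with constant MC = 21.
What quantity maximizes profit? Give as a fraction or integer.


TR = P*Q = (148 - 3Q)Q = 148Q - 3Q^2
MR = dTR/dQ = 148 - 6Q
Set MR = MC:
148 - 6Q = 21
127 = 6Q
Q* = 127/6 = 127/6

127/6


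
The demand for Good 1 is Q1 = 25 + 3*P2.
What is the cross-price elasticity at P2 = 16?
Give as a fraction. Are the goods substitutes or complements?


dQ1/dP2 = 3
At P2 = 16: Q1 = 25 + 3*16 = 73
Exy = (dQ1/dP2)(P2/Q1) = 3 * 16 / 73 = 48/73
Since Exy > 0, the goods are substitutes.

48/73 (substitutes)


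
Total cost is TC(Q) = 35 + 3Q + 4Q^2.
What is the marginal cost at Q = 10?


MC = dTC/dQ = 3 + 2*4*Q
At Q = 10:
MC = 3 + 8*10
MC = 3 + 80 = 83

83


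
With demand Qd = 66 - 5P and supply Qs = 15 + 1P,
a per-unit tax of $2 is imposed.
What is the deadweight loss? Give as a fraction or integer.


Pre-tax equilibrium quantity: Q* = 47/2
Post-tax equilibrium quantity: Q_tax = 131/6
Reduction in quantity: Q* - Q_tax = 5/3
DWL = (1/2) * tax * (Q* - Q_tax)
DWL = (1/2) * 2 * 5/3 = 5/3

5/3


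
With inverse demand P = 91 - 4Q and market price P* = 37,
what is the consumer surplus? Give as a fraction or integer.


Maximum willingness to pay (at Q=0): P_max = 91
Quantity demanded at P* = 37:
Q* = (91 - 37)/4 = 27/2
CS = (1/2) * Q* * (P_max - P*)
CS = (1/2) * 27/2 * (91 - 37)
CS = (1/2) * 27/2 * 54 = 729/2

729/2


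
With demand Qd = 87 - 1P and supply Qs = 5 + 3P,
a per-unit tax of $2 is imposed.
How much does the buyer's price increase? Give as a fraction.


With a per-unit tax, the buyer's price increase depends on relative slopes.
Supply slope: d = 3, Demand slope: b = 1
Buyer's price increase = d * tax / (b + d)
= 3 * 2 / (1 + 3)
= 6 / 4 = 3/2

3/2


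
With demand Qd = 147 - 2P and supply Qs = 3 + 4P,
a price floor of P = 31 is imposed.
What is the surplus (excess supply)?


At P = 31:
Qd = 147 - 2*31 = 85
Qs = 3 + 4*31 = 127
Surplus = Qs - Qd = 127 - 85 = 42

42


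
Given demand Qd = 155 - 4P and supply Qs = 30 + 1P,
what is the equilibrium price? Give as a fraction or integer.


At equilibrium, Qd = Qs.
155 - 4P = 30 + 1P
155 - 30 = 4P + 1P
125 = 5P
P* = 125/5 = 25

25


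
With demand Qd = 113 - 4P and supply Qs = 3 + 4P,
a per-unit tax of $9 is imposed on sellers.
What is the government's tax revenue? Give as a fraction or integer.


With tax on sellers, new supply: Qs' = 3 + 4(P - 9)
= 4P - 33
New equilibrium quantity:
Q_new = 40
Tax revenue = tax * Q_new = 9 * 40 = 360

360


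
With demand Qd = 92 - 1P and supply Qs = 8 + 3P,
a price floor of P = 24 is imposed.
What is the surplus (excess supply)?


At P = 24:
Qd = 92 - 1*24 = 68
Qs = 8 + 3*24 = 80
Surplus = Qs - Qd = 80 - 68 = 12

12


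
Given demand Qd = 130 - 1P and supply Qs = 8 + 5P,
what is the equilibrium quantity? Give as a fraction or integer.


First find equilibrium price:
130 - 1P = 8 + 5P
P* = 122/6 = 61/3
Then substitute into demand:
Q* = 130 - 1 * 61/3 = 329/3

329/3


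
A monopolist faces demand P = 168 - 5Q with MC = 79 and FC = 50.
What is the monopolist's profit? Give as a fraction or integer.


MR = MC: 168 - 10Q = 79
Q* = 89/10
P* = 168 - 5*89/10 = 247/2
Profit = (P* - MC)*Q* - FC
= (247/2 - 79)*89/10 - 50
= 89/2*89/10 - 50
= 7921/20 - 50 = 6921/20

6921/20


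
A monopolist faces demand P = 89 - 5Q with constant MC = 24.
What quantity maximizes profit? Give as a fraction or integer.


TR = P*Q = (89 - 5Q)Q = 89Q - 5Q^2
MR = dTR/dQ = 89 - 10Q
Set MR = MC:
89 - 10Q = 24
65 = 10Q
Q* = 65/10 = 13/2

13/2


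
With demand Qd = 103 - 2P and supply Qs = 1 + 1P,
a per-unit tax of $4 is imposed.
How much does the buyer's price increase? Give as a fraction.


With a per-unit tax, the buyer's price increase depends on relative slopes.
Supply slope: d = 1, Demand slope: b = 2
Buyer's price increase = d * tax / (b + d)
= 1 * 4 / (2 + 1)
= 4 / 3 = 4/3

4/3


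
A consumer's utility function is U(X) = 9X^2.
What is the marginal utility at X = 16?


MU = dU/dX = 9*2*X^(2-1)
MU = 18*X^1
At X = 16:
MU = 18 * 16^1
MU = 18 * 16 = 288

288


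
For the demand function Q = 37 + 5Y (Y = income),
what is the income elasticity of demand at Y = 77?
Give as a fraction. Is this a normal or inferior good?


dQ/dY = 5
At Y = 77: Q = 37 + 5*77 = 422
Ey = (dQ/dY)(Y/Q) = 5 * 77 / 422 = 385/422
Since Ey > 0, this is a normal good.

385/422 (normal good)


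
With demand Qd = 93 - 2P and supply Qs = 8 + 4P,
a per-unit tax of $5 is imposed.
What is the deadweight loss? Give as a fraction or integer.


Pre-tax equilibrium quantity: Q* = 194/3
Post-tax equilibrium quantity: Q_tax = 58
Reduction in quantity: Q* - Q_tax = 20/3
DWL = (1/2) * tax * (Q* - Q_tax)
DWL = (1/2) * 5 * 20/3 = 50/3

50/3


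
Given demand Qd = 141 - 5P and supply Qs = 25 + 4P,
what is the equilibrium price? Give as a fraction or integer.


At equilibrium, Qd = Qs.
141 - 5P = 25 + 4P
141 - 25 = 5P + 4P
116 = 9P
P* = 116/9 = 116/9

116/9


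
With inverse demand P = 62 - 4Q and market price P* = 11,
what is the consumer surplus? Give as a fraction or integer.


Maximum willingness to pay (at Q=0): P_max = 62
Quantity demanded at P* = 11:
Q* = (62 - 11)/4 = 51/4
CS = (1/2) * Q* * (P_max - P*)
CS = (1/2) * 51/4 * (62 - 11)
CS = (1/2) * 51/4 * 51 = 2601/8

2601/8


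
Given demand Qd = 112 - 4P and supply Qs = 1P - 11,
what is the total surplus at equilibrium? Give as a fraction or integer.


Find equilibrium: 112 - 4P = 1P - 11
112 + 11 = 5P
P* = 123/5 = 123/5
Q* = 1*123/5 - 11 = 68/5
Inverse demand: P = 28 - Q/4, so P_max = 28
Inverse supply: P = 11 + Q/1, so P_min = 11
CS = (1/2) * 68/5 * (28 - 123/5) = 578/25
PS = (1/2) * 68/5 * (123/5 - 11) = 2312/25
TS = CS + PS = 578/25 + 2312/25 = 578/5

578/5


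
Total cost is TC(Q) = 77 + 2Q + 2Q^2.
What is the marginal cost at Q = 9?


MC = dTC/dQ = 2 + 2*2*Q
At Q = 9:
MC = 2 + 4*9
MC = 2 + 36 = 38

38


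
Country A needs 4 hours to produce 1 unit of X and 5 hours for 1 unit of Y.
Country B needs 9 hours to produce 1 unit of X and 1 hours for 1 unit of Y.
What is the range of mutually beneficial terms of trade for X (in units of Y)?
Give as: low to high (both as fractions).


Opportunity cost of X for Country A = hours_X / hours_Y = 4/5 = 4/5 units of Y
Opportunity cost of X for Country B = hours_X / hours_Y = 9/1 = 9 units of Y
Terms of trade must be between the two opportunity costs.
Range: 4/5 to 9

4/5 to 9


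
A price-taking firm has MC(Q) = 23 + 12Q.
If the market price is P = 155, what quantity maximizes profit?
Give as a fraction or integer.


In perfect competition, profit is maximized where P = MC.
155 = 23 + 12Q
132 = 12Q
Q* = 132/12 = 11

11


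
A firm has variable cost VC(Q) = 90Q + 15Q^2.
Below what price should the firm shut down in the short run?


AVC(Q) = VC(Q)/Q = 90 + 15Q
AVC is increasing in Q, so minimum AVC is at Q -> 0+.
Min AVC = 90
The firm should shut down if P < 90.

90


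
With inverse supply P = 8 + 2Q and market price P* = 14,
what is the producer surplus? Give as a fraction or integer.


Minimum supply price (at Q=0): P_min = 8
Quantity supplied at P* = 14:
Q* = (14 - 8)/2 = 3
PS = (1/2) * Q* * (P* - P_min)
PS = (1/2) * 3 * (14 - 8)
PS = (1/2) * 3 * 6 = 9

9


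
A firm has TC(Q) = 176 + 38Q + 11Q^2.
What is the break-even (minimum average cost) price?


AC(Q) = 176/Q + 38 + 11Q
To minimize: dAC/dQ = -176/Q^2 + 11 = 0
Q^2 = 176/11 = 16
Q* = 4
Min AC = 176/4 + 38 + 11*4
Min AC = 44 + 38 + 44 = 126

126


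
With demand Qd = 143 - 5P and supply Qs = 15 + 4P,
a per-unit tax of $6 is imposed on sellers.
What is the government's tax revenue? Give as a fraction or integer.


With tax on sellers, new supply: Qs' = 15 + 4(P - 6)
= 4P - 9
New equilibrium quantity:
Q_new = 527/9
Tax revenue = tax * Q_new = 6 * 527/9 = 1054/3

1054/3


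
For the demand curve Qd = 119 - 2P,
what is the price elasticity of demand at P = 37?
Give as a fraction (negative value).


dQ/dP = -2
At P = 37: Q = 119 - 2*37 = 45
E = (dQ/dP)(P/Q) = (-2)(37/45) = -74/45

-74/45


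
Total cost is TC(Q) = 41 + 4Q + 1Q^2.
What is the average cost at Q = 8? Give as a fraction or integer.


TC(8) = 41 + 4*8 + 1*8^2
TC(8) = 41 + 32 + 64 = 137
AC = TC/Q = 137/8 = 137/8

137/8


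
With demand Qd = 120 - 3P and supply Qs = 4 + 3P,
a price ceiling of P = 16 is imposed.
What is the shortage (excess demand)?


At P = 16:
Qd = 120 - 3*16 = 72
Qs = 4 + 3*16 = 52
Shortage = Qd - Qs = 72 - 52 = 20

20


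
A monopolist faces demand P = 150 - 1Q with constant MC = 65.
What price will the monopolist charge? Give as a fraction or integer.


MR = 150 - 2Q
Set MR = MC: 150 - 2Q = 65
Q* = 85/2
Substitute into demand:
P* = 150 - 1*85/2 = 215/2

215/2


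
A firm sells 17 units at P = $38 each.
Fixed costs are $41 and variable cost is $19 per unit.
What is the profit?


Total Revenue = P * Q = 38 * 17 = $646
Total Cost = FC + VC*Q = 41 + 19*17 = $364
Profit = TR - TC = 646 - 364 = $282

$282


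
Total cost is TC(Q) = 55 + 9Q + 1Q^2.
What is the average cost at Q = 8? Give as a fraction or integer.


TC(8) = 55 + 9*8 + 1*8^2
TC(8) = 55 + 72 + 64 = 191
AC = TC/Q = 191/8 = 191/8

191/8


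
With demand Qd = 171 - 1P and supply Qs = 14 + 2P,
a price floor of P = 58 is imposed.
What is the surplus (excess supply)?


At P = 58:
Qd = 171 - 1*58 = 113
Qs = 14 + 2*58 = 130
Surplus = Qs - Qd = 130 - 113 = 17

17


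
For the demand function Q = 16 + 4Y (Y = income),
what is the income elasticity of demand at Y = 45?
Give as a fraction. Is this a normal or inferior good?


dQ/dY = 4
At Y = 45: Q = 16 + 4*45 = 196
Ey = (dQ/dY)(Y/Q) = 4 * 45 / 196 = 45/49
Since Ey > 0, this is a normal good.

45/49 (normal good)


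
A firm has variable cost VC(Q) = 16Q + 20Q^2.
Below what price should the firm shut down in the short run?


AVC(Q) = VC(Q)/Q = 16 + 20Q
AVC is increasing in Q, so minimum AVC is at Q -> 0+.
Min AVC = 16
The firm should shut down if P < 16.

16


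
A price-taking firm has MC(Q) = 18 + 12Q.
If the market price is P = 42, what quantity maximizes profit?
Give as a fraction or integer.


In perfect competition, profit is maximized where P = MC.
42 = 18 + 12Q
24 = 12Q
Q* = 24/12 = 2

2


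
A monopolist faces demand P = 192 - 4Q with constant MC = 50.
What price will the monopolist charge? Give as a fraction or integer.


MR = 192 - 8Q
Set MR = MC: 192 - 8Q = 50
Q* = 71/4
Substitute into demand:
P* = 192 - 4*71/4 = 121

121


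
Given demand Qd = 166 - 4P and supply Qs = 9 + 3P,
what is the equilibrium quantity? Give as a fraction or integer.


First find equilibrium price:
166 - 4P = 9 + 3P
P* = 157/7 = 157/7
Then substitute into demand:
Q* = 166 - 4 * 157/7 = 534/7

534/7


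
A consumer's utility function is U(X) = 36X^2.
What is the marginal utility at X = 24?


MU = dU/dX = 36*2*X^(2-1)
MU = 72*X^1
At X = 24:
MU = 72 * 24^1
MU = 72 * 24 = 1728

1728


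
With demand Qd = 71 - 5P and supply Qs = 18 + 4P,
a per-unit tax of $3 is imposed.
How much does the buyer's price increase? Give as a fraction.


With a per-unit tax, the buyer's price increase depends on relative slopes.
Supply slope: d = 4, Demand slope: b = 5
Buyer's price increase = d * tax / (b + d)
= 4 * 3 / (5 + 4)
= 12 / 9 = 4/3

4/3


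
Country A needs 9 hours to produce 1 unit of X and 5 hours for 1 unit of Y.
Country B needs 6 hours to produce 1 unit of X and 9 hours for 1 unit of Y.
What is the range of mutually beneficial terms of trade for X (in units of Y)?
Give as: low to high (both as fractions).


Opportunity cost of X for Country A = hours_X / hours_Y = 9/5 = 9/5 units of Y
Opportunity cost of X for Country B = hours_X / hours_Y = 6/9 = 2/3 units of Y
Terms of trade must be between the two opportunity costs.
Range: 2/3 to 9/5

2/3 to 9/5


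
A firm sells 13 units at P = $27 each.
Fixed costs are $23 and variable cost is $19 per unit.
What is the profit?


Total Revenue = P * Q = 27 * 13 = $351
Total Cost = FC + VC*Q = 23 + 19*13 = $270
Profit = TR - TC = 351 - 270 = $81

$81


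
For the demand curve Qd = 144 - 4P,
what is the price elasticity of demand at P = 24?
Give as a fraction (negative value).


dQ/dP = -4
At P = 24: Q = 144 - 4*24 = 48
E = (dQ/dP)(P/Q) = (-4)(24/48) = -2

-2


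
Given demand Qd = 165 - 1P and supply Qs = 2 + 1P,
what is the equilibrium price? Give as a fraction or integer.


At equilibrium, Qd = Qs.
165 - 1P = 2 + 1P
165 - 2 = 1P + 1P
163 = 2P
P* = 163/2 = 163/2

163/2


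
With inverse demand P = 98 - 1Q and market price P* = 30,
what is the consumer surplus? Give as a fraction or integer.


Maximum willingness to pay (at Q=0): P_max = 98
Quantity demanded at P* = 30:
Q* = (98 - 30)/1 = 68
CS = (1/2) * Q* * (P_max - P*)
CS = (1/2) * 68 * (98 - 30)
CS = (1/2) * 68 * 68 = 2312

2312


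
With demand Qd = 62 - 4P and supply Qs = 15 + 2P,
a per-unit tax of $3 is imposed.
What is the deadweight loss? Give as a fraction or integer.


Pre-tax equilibrium quantity: Q* = 92/3
Post-tax equilibrium quantity: Q_tax = 80/3
Reduction in quantity: Q* - Q_tax = 4
DWL = (1/2) * tax * (Q* - Q_tax)
DWL = (1/2) * 3 * 4 = 6

6


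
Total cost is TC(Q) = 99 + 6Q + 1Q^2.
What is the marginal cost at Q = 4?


MC = dTC/dQ = 6 + 2*1*Q
At Q = 4:
MC = 6 + 2*4
MC = 6 + 8 = 14

14


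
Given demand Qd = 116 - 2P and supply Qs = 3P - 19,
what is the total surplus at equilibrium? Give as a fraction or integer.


Find equilibrium: 116 - 2P = 3P - 19
116 + 19 = 5P
P* = 135/5 = 27
Q* = 3*27 - 19 = 62
Inverse demand: P = 58 - Q/2, so P_max = 58
Inverse supply: P = 19/3 + Q/3, so P_min = 19/3
CS = (1/2) * 62 * (58 - 27) = 961
PS = (1/2) * 62 * (27 - 19/3) = 1922/3
TS = CS + PS = 961 + 1922/3 = 4805/3

4805/3


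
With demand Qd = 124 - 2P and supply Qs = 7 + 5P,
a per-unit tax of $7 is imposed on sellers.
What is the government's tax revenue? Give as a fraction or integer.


With tax on sellers, new supply: Qs' = 7 + 5(P - 7)
= 5P - 28
New equilibrium quantity:
Q_new = 564/7
Tax revenue = tax * Q_new = 7 * 564/7 = 564

564


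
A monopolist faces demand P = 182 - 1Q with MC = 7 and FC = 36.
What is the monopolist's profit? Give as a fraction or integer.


MR = MC: 182 - 2Q = 7
Q* = 175/2
P* = 182 - 1*175/2 = 189/2
Profit = (P* - MC)*Q* - FC
= (189/2 - 7)*175/2 - 36
= 175/2*175/2 - 36
= 30625/4 - 36 = 30481/4

30481/4


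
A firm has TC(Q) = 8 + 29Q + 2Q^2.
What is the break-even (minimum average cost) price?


AC(Q) = 8/Q + 29 + 2Q
To minimize: dAC/dQ = -8/Q^2 + 2 = 0
Q^2 = 8/2 = 4
Q* = 2
Min AC = 8/2 + 29 + 2*2
Min AC = 4 + 29 + 4 = 37

37


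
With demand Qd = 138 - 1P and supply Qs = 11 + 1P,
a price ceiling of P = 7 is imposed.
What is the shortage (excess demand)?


At P = 7:
Qd = 138 - 1*7 = 131
Qs = 11 + 1*7 = 18
Shortage = Qd - Qs = 131 - 18 = 113

113


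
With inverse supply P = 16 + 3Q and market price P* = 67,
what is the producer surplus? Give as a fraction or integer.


Minimum supply price (at Q=0): P_min = 16
Quantity supplied at P* = 67:
Q* = (67 - 16)/3 = 17
PS = (1/2) * Q* * (P* - P_min)
PS = (1/2) * 17 * (67 - 16)
PS = (1/2) * 17 * 51 = 867/2

867/2


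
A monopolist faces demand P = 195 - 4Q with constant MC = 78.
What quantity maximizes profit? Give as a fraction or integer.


TR = P*Q = (195 - 4Q)Q = 195Q - 4Q^2
MR = dTR/dQ = 195 - 8Q
Set MR = MC:
195 - 8Q = 78
117 = 8Q
Q* = 117/8 = 117/8

117/8


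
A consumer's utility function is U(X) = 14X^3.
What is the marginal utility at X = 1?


MU = dU/dX = 14*3*X^(3-1)
MU = 42*X^2
At X = 1:
MU = 42 * 1^2
MU = 42 * 1 = 42

42


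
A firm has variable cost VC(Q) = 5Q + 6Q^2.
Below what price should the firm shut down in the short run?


AVC(Q) = VC(Q)/Q = 5 + 6Q
AVC is increasing in Q, so minimum AVC is at Q -> 0+.
Min AVC = 5
The firm should shut down if P < 5.

5


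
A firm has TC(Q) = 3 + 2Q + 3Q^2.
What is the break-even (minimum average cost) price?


AC(Q) = 3/Q + 2 + 3Q
To minimize: dAC/dQ = -3/Q^2 + 3 = 0
Q^2 = 3/3 = 1
Q* = 1
Min AC = 3/1 + 2 + 3*1
Min AC = 3 + 2 + 3 = 8

8


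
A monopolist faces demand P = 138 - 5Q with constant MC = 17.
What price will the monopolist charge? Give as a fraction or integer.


MR = 138 - 10Q
Set MR = MC: 138 - 10Q = 17
Q* = 121/10
Substitute into demand:
P* = 138 - 5*121/10 = 155/2

155/2


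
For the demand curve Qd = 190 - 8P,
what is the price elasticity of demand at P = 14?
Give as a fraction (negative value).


dQ/dP = -8
At P = 14: Q = 190 - 8*14 = 78
E = (dQ/dP)(P/Q) = (-8)(14/78) = -56/39

-56/39


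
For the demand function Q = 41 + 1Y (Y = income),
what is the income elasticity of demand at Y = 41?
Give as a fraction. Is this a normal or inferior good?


dQ/dY = 1
At Y = 41: Q = 41 + 1*41 = 82
Ey = (dQ/dY)(Y/Q) = 1 * 41 / 82 = 1/2
Since Ey > 0, this is a normal good.

1/2 (normal good)


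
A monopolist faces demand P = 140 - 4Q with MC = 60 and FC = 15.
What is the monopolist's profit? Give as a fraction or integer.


MR = MC: 140 - 8Q = 60
Q* = 10
P* = 140 - 4*10 = 100
Profit = (P* - MC)*Q* - FC
= (100 - 60)*10 - 15
= 40*10 - 15
= 400 - 15 = 385

385


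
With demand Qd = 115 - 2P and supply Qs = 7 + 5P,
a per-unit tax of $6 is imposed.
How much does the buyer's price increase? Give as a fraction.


With a per-unit tax, the buyer's price increase depends on relative slopes.
Supply slope: d = 5, Demand slope: b = 2
Buyer's price increase = d * tax / (b + d)
= 5 * 6 / (2 + 5)
= 30 / 7 = 30/7

30/7


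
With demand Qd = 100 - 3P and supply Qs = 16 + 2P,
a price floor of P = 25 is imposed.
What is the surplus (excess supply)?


At P = 25:
Qd = 100 - 3*25 = 25
Qs = 16 + 2*25 = 66
Surplus = Qs - Qd = 66 - 25 = 41

41


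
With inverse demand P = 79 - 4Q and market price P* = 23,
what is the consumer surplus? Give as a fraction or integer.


Maximum willingness to pay (at Q=0): P_max = 79
Quantity demanded at P* = 23:
Q* = (79 - 23)/4 = 14
CS = (1/2) * Q* * (P_max - P*)
CS = (1/2) * 14 * (79 - 23)
CS = (1/2) * 14 * 56 = 392

392


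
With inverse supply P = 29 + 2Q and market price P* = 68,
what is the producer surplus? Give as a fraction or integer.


Minimum supply price (at Q=0): P_min = 29
Quantity supplied at P* = 68:
Q* = (68 - 29)/2 = 39/2
PS = (1/2) * Q* * (P* - P_min)
PS = (1/2) * 39/2 * (68 - 29)
PS = (1/2) * 39/2 * 39 = 1521/4

1521/4


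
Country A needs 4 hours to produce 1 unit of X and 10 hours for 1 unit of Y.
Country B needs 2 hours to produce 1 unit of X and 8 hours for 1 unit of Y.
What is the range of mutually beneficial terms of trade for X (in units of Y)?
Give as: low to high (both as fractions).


Opportunity cost of X for Country A = hours_X / hours_Y = 4/10 = 2/5 units of Y
Opportunity cost of X for Country B = hours_X / hours_Y = 2/8 = 1/4 units of Y
Terms of trade must be between the two opportunity costs.
Range: 1/4 to 2/5

1/4 to 2/5


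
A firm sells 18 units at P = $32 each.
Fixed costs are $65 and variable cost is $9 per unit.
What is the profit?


Total Revenue = P * Q = 32 * 18 = $576
Total Cost = FC + VC*Q = 65 + 9*18 = $227
Profit = TR - TC = 576 - 227 = $349

$349


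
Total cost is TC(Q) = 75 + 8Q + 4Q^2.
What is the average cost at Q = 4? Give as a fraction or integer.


TC(4) = 75 + 8*4 + 4*4^2
TC(4) = 75 + 32 + 64 = 171
AC = TC/Q = 171/4 = 171/4

171/4


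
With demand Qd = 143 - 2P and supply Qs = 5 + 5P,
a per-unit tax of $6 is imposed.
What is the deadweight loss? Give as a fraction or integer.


Pre-tax equilibrium quantity: Q* = 725/7
Post-tax equilibrium quantity: Q_tax = 95
Reduction in quantity: Q* - Q_tax = 60/7
DWL = (1/2) * tax * (Q* - Q_tax)
DWL = (1/2) * 6 * 60/7 = 180/7

180/7


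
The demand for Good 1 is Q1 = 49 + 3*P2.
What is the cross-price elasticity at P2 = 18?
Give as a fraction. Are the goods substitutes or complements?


dQ1/dP2 = 3
At P2 = 18: Q1 = 49 + 3*18 = 103
Exy = (dQ1/dP2)(P2/Q1) = 3 * 18 / 103 = 54/103
Since Exy > 0, the goods are substitutes.

54/103 (substitutes)


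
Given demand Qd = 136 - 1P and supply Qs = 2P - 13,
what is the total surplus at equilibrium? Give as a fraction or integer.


Find equilibrium: 136 - 1P = 2P - 13
136 + 13 = 3P
P* = 149/3 = 149/3
Q* = 2*149/3 - 13 = 259/3
Inverse demand: P = 136 - Q/1, so P_max = 136
Inverse supply: P = 13/2 + Q/2, so P_min = 13/2
CS = (1/2) * 259/3 * (136 - 149/3) = 67081/18
PS = (1/2) * 259/3 * (149/3 - 13/2) = 67081/36
TS = CS + PS = 67081/18 + 67081/36 = 67081/12

67081/12


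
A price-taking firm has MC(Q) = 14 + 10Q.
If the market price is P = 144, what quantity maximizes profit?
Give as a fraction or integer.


In perfect competition, profit is maximized where P = MC.
144 = 14 + 10Q
130 = 10Q
Q* = 130/10 = 13

13


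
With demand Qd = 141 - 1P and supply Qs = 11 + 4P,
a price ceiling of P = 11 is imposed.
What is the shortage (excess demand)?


At P = 11:
Qd = 141 - 1*11 = 130
Qs = 11 + 4*11 = 55
Shortage = Qd - Qs = 130 - 55 = 75

75


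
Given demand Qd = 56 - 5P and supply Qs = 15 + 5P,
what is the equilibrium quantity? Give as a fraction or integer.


First find equilibrium price:
56 - 5P = 15 + 5P
P* = 41/10 = 41/10
Then substitute into demand:
Q* = 56 - 5 * 41/10 = 71/2

71/2


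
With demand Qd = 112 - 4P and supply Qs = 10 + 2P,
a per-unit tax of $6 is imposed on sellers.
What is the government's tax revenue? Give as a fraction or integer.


With tax on sellers, new supply: Qs' = 10 + 2(P - 6)
= 2P - 2
New equilibrium quantity:
Q_new = 36
Tax revenue = tax * Q_new = 6 * 36 = 216

216


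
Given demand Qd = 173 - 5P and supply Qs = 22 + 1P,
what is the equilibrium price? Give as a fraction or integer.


At equilibrium, Qd = Qs.
173 - 5P = 22 + 1P
173 - 22 = 5P + 1P
151 = 6P
P* = 151/6 = 151/6

151/6


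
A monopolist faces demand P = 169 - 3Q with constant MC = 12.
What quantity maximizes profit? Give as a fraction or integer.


TR = P*Q = (169 - 3Q)Q = 169Q - 3Q^2
MR = dTR/dQ = 169 - 6Q
Set MR = MC:
169 - 6Q = 12
157 = 6Q
Q* = 157/6 = 157/6

157/6


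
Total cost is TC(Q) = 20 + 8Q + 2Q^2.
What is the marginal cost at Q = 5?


MC = dTC/dQ = 8 + 2*2*Q
At Q = 5:
MC = 8 + 4*5
MC = 8 + 20 = 28

28


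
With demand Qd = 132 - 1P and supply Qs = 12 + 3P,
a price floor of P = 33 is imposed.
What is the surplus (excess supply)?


At P = 33:
Qd = 132 - 1*33 = 99
Qs = 12 + 3*33 = 111
Surplus = Qs - Qd = 111 - 99 = 12

12
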